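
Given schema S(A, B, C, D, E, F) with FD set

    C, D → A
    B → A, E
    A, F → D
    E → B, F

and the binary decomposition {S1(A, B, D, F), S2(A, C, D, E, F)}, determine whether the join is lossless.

No

Common attributes: S1 ∩ S2 = {A, D, F}.
No dependency enlarges {A, D, F}, so (A, D, F)⁺ = {A, D, F}.
The closure contains neither all of S1 = {A, B, D, F} nor all of S2 = {A, C, D, E, F}, so the common attributes are not a superkey of either fragment. The join is lossy.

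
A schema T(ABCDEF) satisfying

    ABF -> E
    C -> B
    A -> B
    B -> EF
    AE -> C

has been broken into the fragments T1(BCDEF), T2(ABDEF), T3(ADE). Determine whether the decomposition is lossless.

No

Chase test. Columns are ABCDEF; row i has aⱼ where attribute j ∈ Ti, else bᵢⱼ.
Initial tableau (one row per fragment):
  row 1: b11 a2 a3 a4 a5 a6
  row 2: a1 a2 b23 a4 a5 a6
  row 3: a1 b32 b33 a4 a5 b36
Rows 2 and 3 agree on A; apply A→B and equate their B entries.
Rows 1 and 3 agree on B; apply B→EF and equate their EF entries.
Rows 2 and 3 agree on AE; apply AE→C and equate their C entries.
No row becomes fully distinguished — the join is lossy.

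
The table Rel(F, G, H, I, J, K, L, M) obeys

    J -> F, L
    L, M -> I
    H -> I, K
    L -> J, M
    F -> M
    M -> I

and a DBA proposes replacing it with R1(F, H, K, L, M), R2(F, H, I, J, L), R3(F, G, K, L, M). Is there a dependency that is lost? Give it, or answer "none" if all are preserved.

Check M → I: no single fragment contains all of {I, M}, and the restricted closure of {M} across the fragments never reaches {I}.
J → F, L is preserved.
L, M → I is preserved.
H → I, K is preserved.
L → J, M is preserved.
F → M is preserved.

M -> I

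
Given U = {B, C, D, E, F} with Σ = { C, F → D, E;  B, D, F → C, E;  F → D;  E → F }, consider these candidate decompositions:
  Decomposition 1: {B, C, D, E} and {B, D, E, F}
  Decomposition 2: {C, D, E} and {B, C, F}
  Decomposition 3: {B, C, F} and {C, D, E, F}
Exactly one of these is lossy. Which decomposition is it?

Decomposition 2

Decomposition 1: common = {B, D, E}, closure = {B, C, D, E, F} → lossless.
Decomposition 2: common = {C}, closure = {C} → lossy.
Decomposition 3: common = {C, F}, closure = {C, D, E, F} → lossless.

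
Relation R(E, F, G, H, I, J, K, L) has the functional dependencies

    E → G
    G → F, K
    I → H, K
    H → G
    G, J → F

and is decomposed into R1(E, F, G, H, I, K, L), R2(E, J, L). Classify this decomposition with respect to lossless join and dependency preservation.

Lossless test: (E, L)⁺ = {E, F, G, K, L}, which is a superkey of neither fragment — lossy.
Dependency preservation: G, J → F is not contained in any single fragment, but the restricted closure of its left-hand side across the fragments still reaches the right-hand side; the remaining FDs each lie inside some fragment. All dependencies are preserved.

lossy but dependency-preserving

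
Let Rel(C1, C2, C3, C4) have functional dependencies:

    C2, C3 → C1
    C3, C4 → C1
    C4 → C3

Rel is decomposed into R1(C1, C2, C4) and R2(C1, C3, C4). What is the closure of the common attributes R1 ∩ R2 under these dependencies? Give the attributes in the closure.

R1 ∩ R2 = {C1, C4}.
C4 → C3 applies, adding C3
Closure: {C1, C3, C4}.

C1, C3, C4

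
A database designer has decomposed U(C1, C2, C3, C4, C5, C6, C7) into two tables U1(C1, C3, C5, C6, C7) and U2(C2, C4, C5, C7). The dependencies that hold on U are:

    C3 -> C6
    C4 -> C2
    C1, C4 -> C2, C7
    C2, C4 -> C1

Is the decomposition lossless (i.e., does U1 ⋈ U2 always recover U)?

Common attributes: U1 ∩ U2 = {C5, C7}.
No dependency enlarges {C5, C7}, so (C5, C7)⁺ = {C5, C7}.
The closure contains neither all of U1 = {C1, C3, C5, C6, C7} nor all of U2 = {C2, C4, C5, C7}, so the common attributes are not a superkey of either fragment. The join is lossy.

No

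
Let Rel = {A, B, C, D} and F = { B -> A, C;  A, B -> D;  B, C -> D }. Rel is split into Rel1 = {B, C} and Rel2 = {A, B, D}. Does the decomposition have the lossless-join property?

Yes

Common attributes: Rel1 ∩ Rel2 = {B}.
Closure of {B}: B → A, C applies, adding A, C; A, B → D applies, adding D. So (B)⁺ = {A, B, C, D}.
This closure contains every attribute of Rel1, so Rel1 ∩ Rel2 → Rel1. The join is lossless.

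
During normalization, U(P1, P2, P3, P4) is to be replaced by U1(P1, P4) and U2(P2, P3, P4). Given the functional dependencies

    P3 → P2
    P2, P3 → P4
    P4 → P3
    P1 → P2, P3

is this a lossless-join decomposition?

Yes

Common attributes: U1 ∩ U2 = {P4}.
Closure of {P4}: P4 → P3 applies, adding P3; P3 → P2 applies, adding P2. So (P4)⁺ = {P2, P3, P4}.
This closure contains every attribute of U2, so U1 ∩ U2 → U2. The join is lossless.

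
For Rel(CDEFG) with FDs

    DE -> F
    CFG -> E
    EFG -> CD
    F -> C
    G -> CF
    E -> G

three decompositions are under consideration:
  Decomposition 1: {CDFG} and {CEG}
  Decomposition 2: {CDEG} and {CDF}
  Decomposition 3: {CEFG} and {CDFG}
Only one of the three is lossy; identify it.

Decomposition 2

Decomposition 1: common = {CG}, closure = {CDEFG} → lossless.
Decomposition 2: common = {CD}, closure = {CD} → lossy.
Decomposition 3: common = {CFG}, closure = {CDEFG} → lossless.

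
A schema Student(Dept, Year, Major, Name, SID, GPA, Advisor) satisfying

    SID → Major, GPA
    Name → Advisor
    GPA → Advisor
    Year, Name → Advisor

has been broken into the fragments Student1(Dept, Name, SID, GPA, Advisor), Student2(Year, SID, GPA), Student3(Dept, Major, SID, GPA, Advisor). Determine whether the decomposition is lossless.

Chase test. Columns are Dept, Year, Major, Name, SID, GPA, Advisor; row i has aⱼ where attribute j ∈ Studenti, else bᵢⱼ.
Initial tableau (one row per fragment):
  row 1: a1 b12 b13 a4 a5 a6 a7
  row 2: b21 a2 b23 b24 a5 a6 b27
  row 3: a1 b32 a3 b34 a5 a6 a7
Rows 1 and 2 agree on SID; apply SID→Major, GPA and equate their Major, GPA entries.
Rows 1 and 3 agree on SID; apply SID→Major, GPA and equate their Major, GPA entries.
Rows 1 and 2 agree on GPA; apply GPA→Advisor and equate their Advisor entries.
No row becomes fully distinguished — the join is lossy.

No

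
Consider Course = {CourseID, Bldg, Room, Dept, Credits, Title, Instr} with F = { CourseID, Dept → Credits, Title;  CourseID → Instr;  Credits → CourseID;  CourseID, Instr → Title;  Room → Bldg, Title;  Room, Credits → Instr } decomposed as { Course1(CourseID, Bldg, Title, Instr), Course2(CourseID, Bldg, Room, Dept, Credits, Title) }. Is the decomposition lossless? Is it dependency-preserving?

lossless and dependency-preserving

Lossless test: (CourseID, Bldg, Title)⁺ = {CourseID, Bldg, Title, Instr}, which contains all of one fragment — lossless.
Dependency preservation: Room, Credits → Instr is not contained in any single fragment, but the restricted closure of its left-hand side across the fragments still reaches the right-hand side; the remaining FDs each lie inside some fragment. All dependencies are preserved.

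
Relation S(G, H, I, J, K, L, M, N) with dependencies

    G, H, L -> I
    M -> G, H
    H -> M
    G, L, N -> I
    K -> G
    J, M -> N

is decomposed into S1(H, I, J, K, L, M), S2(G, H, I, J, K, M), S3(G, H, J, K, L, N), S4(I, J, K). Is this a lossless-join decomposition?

Yes

Chase test. Columns are G, H, I, J, K, L, M, N; row i has aⱼ where attribute j ∈ Si, else bᵢⱼ.
Initial tableau (one row per fragment):
  row 1: b11 a2 a3 a4 a5 a6 a7 b18
  row 2: a1 a2 a3 a4 a5 b26 a7 b28
  row 3: a1 a2 b33 a4 a5 a6 b37 a8
  row 4: b41 b42 a3 a4 a5 b46 b47 b48
Rows 1 and 2 agree on M; apply M→G, H and equate their G, H entries.
Rows 1 and 3 agree on H; apply H→M and equate their M entries.
Rows 1 and 4 agree on K; apply K→G and equate their G entries.
Rows 1 and 2 agree on J, M; apply J, M→N and equate their N entries.
Rows 1 and 3 agree on J, M; apply J, M→N and equate their N entries.
Rows 1 and 3 agree on G, H, L; apply G, H, L→I and equate their I entries.
Row 1 is now all distinguished symbols — the join is lossless.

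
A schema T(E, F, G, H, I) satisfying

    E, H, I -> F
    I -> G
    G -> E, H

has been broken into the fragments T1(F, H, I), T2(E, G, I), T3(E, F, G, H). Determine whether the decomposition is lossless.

Chase test. Columns are E, F, G, H, I; row i has aⱼ where attribute j ∈ Ti, else bᵢⱼ.
Initial tableau (one row per fragment):
  row 1: b11 a2 b13 a4 a5
  row 2: a1 b22 a3 b24 a5
  row 3: a1 a2 a3 a4 b35
Rows 1 and 2 agree on I; apply I→G and equate their G entries.
Rows 1 and 2 agree on G; apply G→E, H and equate their E, H entries.
Rows 1 and 2 agree on E, H, I; apply E, H, I→F and equate their F entries.
Row 1 is now all distinguished symbols — the join is lossless.

Yes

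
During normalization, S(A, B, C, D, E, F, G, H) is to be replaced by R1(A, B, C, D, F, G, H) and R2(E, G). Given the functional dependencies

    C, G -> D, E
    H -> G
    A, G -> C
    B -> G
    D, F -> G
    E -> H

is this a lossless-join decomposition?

No

Common attributes: R1 ∩ R2 = {G}.
No dependency enlarges {G}, so (G)⁺ = {G}.
The closure contains neither all of R1 = {A, B, C, D, F, G, H} nor all of R2 = {E, G}, so the common attributes are not a superkey of either fragment. The join is lossy.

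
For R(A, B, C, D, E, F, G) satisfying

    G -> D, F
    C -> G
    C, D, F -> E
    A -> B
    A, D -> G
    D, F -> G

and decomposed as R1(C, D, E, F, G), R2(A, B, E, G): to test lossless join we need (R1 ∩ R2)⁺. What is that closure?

D, E, F, G

R1 ∩ R2 = {E, G}.
G → D, F applies, adding D, F
Closure: {D, E, F, G}.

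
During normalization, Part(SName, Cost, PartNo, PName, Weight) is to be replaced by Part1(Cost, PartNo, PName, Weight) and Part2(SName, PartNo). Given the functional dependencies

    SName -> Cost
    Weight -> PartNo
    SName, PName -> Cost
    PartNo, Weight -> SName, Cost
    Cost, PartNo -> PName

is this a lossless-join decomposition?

Common attributes: Part1 ∩ Part2 = {PartNo}.
No dependency enlarges {PartNo}, so (PartNo)⁺ = {PartNo}.
The closure contains neither all of Part1 = {Cost, PartNo, PName, Weight} nor all of Part2 = {SName, PartNo}, so the common attributes are not a superkey of either fragment. The join is lossy.

No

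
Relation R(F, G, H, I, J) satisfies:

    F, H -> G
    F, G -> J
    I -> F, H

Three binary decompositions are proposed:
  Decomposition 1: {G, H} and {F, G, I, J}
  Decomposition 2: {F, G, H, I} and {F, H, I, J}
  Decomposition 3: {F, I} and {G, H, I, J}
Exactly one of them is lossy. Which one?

Decomposition 1

Decomposition 1: common = {G}, closure = {G} → lossy.
Decomposition 2: common = {F, H, I}, closure = {F, G, H, I, J} → lossless.
Decomposition 3: common = {I}, closure = {F, G, H, I, J} → lossless.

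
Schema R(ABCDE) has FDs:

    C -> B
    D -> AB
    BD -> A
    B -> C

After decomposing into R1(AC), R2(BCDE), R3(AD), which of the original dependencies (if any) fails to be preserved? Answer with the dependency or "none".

C → B lies within R2.
D → AB: restricted closure across fragments reaches AB.
BD → A: restricted closure across fragments reaches A.
B → C lies within R2.
Every dependency is enforceable on the fragments, so the decomposition is dependency-preserving.

none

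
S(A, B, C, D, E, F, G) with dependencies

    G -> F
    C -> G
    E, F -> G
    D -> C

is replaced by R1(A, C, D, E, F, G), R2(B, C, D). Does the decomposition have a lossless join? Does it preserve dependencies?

lossy but dependency-preserving

Lossless test: (C, D)⁺ = {C, D, F, G}, which is a superkey of neither fragment — lossy.
Dependency preservation: every FD's attributes lie within a single fragment, so each can be enforced locally — preserved.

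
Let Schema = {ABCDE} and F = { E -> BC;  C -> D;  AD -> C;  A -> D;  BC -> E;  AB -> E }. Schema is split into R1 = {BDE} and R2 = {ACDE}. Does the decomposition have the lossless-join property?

Yes

Common attributes: R1 ∩ R2 = {DE}.
Closure of {DE}: E → BC applies, adding BC. So (DE)⁺ = {BCDE}.
This closure contains every attribute of R1, so R1 ∩ R2 → R1. The join is lossless.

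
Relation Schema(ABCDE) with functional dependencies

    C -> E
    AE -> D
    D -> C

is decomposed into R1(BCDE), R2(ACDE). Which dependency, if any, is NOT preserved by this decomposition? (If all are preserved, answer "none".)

none

C → E lies within R1.
AE → D lies within R2.
D → C lies within R1.
Every dependency is enforceable on the fragments, so the decomposition is dependency-preserving.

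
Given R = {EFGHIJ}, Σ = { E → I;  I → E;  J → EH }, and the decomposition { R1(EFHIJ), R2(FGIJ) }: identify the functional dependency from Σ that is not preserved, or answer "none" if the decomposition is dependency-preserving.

none

E → I lies within R1.
I → E lies within R1.
J → EH lies within R1.
Every dependency is enforceable on the fragments, so the decomposition is dependency-preserving.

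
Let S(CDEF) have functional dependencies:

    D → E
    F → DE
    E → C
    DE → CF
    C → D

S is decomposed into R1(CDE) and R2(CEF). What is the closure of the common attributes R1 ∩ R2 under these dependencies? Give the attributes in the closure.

R1 ∩ R2 = {CE}.
C → D applies, adding D
DE → CF applies, adding F
Closure: {CDEF}.

CDEF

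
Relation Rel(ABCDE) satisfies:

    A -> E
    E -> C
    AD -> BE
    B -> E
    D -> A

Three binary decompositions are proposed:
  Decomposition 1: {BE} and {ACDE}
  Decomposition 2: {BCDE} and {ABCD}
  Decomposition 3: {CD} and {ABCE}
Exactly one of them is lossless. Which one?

Decomposition 2

Decomposition 1: common = {E}, closure = {CE} → lossy.
Decomposition 2: common = {BCD}, closure = {ABCDE} → lossless.
Decomposition 3: common = {C}, closure = {C} → lossy.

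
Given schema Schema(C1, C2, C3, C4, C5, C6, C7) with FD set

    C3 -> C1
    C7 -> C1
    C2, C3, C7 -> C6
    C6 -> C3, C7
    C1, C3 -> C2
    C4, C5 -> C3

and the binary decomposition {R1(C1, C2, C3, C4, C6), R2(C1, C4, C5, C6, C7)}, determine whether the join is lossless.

Yes

Common attributes: R1 ∩ R2 = {C1, C4, C6}.
Closure of {C1, C4, C6}: C6 → C3, C7 applies, adding C3, C7; C1, C3 → C2 applies, adding C2. So (C1, C4, C6)⁺ = {C1, C2, C3, C4, C6, C7}.
This closure contains every attribute of R1, so R1 ∩ R2 → R1. The join is lossless.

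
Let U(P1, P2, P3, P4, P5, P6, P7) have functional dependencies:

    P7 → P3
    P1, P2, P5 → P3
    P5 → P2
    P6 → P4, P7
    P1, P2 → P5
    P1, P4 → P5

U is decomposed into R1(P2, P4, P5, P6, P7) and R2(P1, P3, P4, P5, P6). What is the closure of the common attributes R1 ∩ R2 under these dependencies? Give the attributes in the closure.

P2, P3, P4, P5, P6, P7

R1 ∩ R2 = {P4, P5, P6}.
P5 → P2 applies, adding P2
P6 → P4, P7 applies, adding P7
P7 → P3 applies, adding P3
Closure: {P2, P3, P4, P5, P6, P7}.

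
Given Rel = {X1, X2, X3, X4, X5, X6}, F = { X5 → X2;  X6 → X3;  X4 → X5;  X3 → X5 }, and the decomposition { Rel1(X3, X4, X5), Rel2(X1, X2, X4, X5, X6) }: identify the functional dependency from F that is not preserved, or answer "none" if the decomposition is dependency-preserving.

X6 → X3

Check X6 → X3: no single fragment contains all of {X3, X6}, and the restricted closure of {X6} across the fragments never reaches {X3}.
X5 → X2 is preserved.
X4 → X5 is preserved.
X3 → X5 is preserved.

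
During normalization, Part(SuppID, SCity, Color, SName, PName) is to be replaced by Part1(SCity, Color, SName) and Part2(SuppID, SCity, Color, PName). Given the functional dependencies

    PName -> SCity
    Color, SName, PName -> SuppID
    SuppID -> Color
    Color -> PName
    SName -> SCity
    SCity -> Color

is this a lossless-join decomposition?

No

Common attributes: Part1 ∩ Part2 = {SCity, Color}.
Closure of {SCity, Color}: Color → PName applies, adding PName. So (SCity, Color)⁺ = {SCity, Color, PName}.
The closure contains neither all of Part1 = {SCity, Color, SName} nor all of Part2 = {SuppID, SCity, Color, PName}, so the common attributes are not a superkey of either fragment. The join is lossy.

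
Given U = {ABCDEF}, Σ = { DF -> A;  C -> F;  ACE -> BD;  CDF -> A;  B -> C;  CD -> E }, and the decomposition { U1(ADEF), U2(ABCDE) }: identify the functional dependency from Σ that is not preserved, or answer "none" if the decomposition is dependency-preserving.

Check C → F: no single fragment contains all of {CF}, and the restricted closure of {C} across the fragments never reaches {F}.
DF → A is preserved.
ACE → BD is preserved.
CDF → A is preserved.
B → C is preserved.
CD → E is preserved.

C -> F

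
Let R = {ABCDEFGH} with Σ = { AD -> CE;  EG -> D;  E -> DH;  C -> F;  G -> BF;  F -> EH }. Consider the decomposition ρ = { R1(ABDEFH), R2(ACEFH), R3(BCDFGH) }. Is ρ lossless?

Chase test. Columns are ABCDEFGH; row i has aⱼ where attribute j ∈ Ri, else bᵢⱼ.
Initial tableau (one row per fragment):
  row 1: a1 a2 b13 a4 a5 a6 b17 a8
  row 2: a1 b22 a3 b24 a5 a6 b27 a8
  row 3: b31 a2 a3 a4 b35 a6 a7 a8
Rows 1 and 2 agree on E; apply E→DH and equate their DH entries.
Rows 1 and 3 agree on F; apply F→EH and equate their EH entries.
Rows 1 and 2 agree on AD; apply AD→CE and equate their CE entries.
No row becomes fully distinguished — the join is lossy.

No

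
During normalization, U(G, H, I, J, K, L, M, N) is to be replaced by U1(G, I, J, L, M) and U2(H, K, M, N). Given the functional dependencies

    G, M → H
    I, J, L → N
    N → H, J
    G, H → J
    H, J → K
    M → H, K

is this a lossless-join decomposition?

Common attributes: U1 ∩ U2 = {M}.
Closure of {M}: M → H, K applies, adding H, K. So (M)⁺ = {H, K, M}.
The closure contains neither all of U1 = {G, I, J, L, M} nor all of U2 = {H, K, M, N}, so the common attributes are not a superkey of either fragment. The join is lossy.

No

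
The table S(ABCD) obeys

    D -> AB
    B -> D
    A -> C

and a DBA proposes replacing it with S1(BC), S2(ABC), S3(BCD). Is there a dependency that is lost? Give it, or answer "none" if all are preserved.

D → AB: restricted closure across fragments reaches AB.
B → D lies within S3.
A → C lies within S2.
Every dependency is enforceable on the fragments, so the decomposition is dependency-preserving.

none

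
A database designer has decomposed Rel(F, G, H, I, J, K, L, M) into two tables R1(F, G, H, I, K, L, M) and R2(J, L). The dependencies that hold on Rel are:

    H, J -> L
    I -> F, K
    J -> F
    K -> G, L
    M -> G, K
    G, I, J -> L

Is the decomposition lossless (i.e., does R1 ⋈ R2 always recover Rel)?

No

Common attributes: R1 ∩ R2 = {L}.
No dependency enlarges {L}, so (L)⁺ = {L}.
The closure contains neither all of R1 = {F, G, H, I, K, L, M} nor all of R2 = {J, L}, so the common attributes are not a superkey of either fragment. The join is lossy.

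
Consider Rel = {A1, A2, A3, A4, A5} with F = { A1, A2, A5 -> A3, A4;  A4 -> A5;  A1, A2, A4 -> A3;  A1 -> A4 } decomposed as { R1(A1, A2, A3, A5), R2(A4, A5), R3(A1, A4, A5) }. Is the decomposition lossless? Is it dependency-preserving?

lossless and dependency-preserving

Lossless test (chase): Rows 1 and 3 agree on A1; apply A1→A4 and equate their A4 entries. Row 1 is now all distinguished symbols — the join is lossless.
Dependency preservation: A1, A2, A5 → A3, A4; A1, A2, A4 → A3 are not contained in any single fragment, but the restricted closure of each left-hand side across the fragments still reaches the right-hand side; the remaining FDs each lie inside some fragment. All dependencies are preserved.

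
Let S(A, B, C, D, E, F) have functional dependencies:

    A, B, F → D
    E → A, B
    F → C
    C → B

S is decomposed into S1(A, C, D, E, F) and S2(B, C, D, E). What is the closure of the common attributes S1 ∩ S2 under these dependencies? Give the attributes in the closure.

A, B, C, D, E

S1 ∩ S2 = {C, D, E}.
E → A, B applies, adding A, B
Closure: {A, B, C, D, E}.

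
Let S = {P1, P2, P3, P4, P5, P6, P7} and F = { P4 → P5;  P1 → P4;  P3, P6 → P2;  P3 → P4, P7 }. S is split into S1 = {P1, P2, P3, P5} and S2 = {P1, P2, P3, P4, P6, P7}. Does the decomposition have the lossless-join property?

Common attributes: S1 ∩ S2 = {P1, P2, P3}.
Closure of {P1, P2, P3}: P1 → P4 applies, adding P4; P3 → P4, P7 applies, adding P7; P4 → P5 applies, adding P5. So (P1, P2, P3)⁺ = {P1, P2, P3, P4, P5, P7}.
This closure contains every attribute of S1, so S1 ∩ S2 → S1. The join is lossless.

Yes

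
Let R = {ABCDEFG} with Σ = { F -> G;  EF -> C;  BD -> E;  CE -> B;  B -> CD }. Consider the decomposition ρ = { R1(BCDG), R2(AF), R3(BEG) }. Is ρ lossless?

Chase test. Columns are ABCDEFG; row i has aⱼ where attribute j ∈ Ri, else bᵢⱼ.
Initial tableau (one row per fragment):
  row 1: b11 a2 a3 a4 b15 b16 a7
  row 2: a1 b22 b23 b24 b25 a6 b27
  row 3: b31 a2 b33 b34 a5 b36 a7
Rows 1 and 3 agree on B; apply B→CD and equate their CD entries.
Rows 1 and 3 agree on BD; apply BD→E and equate their E entries.
No row becomes fully distinguished — the join is lossy.

No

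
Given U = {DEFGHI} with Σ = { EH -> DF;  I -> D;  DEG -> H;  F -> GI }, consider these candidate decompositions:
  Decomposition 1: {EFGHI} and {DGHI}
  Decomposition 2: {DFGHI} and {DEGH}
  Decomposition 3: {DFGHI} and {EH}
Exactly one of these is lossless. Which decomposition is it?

Decomposition 1

Decomposition 1: common = {GHI}, closure = {DGHI} → lossless.
Decomposition 2: common = {DGH}, closure = {DGH} → lossy.
Decomposition 3: common = {H}, closure = {H} → lossy.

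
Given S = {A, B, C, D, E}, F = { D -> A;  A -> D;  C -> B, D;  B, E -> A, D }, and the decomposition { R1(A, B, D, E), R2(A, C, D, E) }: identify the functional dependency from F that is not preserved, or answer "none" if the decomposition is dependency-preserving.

C -> B, D

Check C → B, D: no single fragment contains all of {B, C, D}, and the restricted closure of {C} across the fragments never reaches {B, D}.
D → A is preserved.
A → D is preserved.
B, E → A, D is preserved.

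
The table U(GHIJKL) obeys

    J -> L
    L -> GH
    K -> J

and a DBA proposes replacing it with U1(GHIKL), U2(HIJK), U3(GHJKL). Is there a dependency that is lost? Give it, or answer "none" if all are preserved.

J → L lies within U3.
L → GH lies within U1.
K → J lies within U2.
Every dependency is enforceable on the fragments, so the decomposition is dependency-preserving.

none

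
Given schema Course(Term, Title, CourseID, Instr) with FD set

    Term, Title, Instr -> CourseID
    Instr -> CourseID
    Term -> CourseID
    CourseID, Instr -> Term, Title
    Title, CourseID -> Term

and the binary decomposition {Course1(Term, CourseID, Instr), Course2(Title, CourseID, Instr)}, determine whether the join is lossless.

Yes

Common attributes: Course1 ∩ Course2 = {CourseID, Instr}.
Closure of {CourseID, Instr}: CourseID, Instr → Term, Title applies, adding Term, Title. So (CourseID, Instr)⁺ = {Term, Title, CourseID, Instr}.
This closure contains every attribute of Course1, so Course1 ∩ Course2 → Course1. The join is lossless.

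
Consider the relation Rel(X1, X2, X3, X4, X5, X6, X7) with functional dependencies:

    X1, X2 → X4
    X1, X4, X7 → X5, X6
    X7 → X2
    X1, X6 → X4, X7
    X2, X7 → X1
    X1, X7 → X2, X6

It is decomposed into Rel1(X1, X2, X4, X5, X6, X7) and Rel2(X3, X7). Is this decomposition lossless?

Common attributes: Rel1 ∩ Rel2 = {X7}.
Closure of {X7}: X7 → X2 applies, adding X2; X2, X7 → X1 applies, adding X1; X1, X7 → X2, X6 applies, adding X6; X1, X2 → X4 applies, adding X4; X1, X4, X7 → X5, X6 applies, adding X5. So (X7)⁺ = {X1, X2, X4, X5, X6, X7}.
This closure contains every attribute of Rel1, so Rel1 ∩ Rel2 → Rel1. The join is lossless.

Yes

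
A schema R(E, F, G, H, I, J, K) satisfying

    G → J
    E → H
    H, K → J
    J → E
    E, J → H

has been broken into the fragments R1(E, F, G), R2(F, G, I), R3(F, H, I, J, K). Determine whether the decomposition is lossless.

Chase test. Columns are E, F, G, H, I, J, K; row i has aⱼ where attribute j ∈ Ri, else bᵢⱼ.
Initial tableau (one row per fragment):
  row 1: a1 a2 a3 b14 b15 b16 b17
  row 2: b21 a2 a3 b24 a5 b26 b27
  row 3: b31 a2 b33 a4 a5 a6 a7
Rows 1 and 2 agree on G; apply G→J and equate their J entries.
Rows 1 and 2 agree on J; apply J→E and equate their E entries.
Rows 1 and 2 agree on E, J; apply E, J→H and equate their H entries.
No row becomes fully distinguished — the join is lossy.

No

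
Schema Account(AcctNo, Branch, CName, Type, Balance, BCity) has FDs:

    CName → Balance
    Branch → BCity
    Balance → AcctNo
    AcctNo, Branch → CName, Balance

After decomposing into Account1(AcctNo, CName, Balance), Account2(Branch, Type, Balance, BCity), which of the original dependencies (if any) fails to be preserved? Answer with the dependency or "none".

Check AcctNo, Branch → CName, Balance: no single fragment contains all of {AcctNo, Branch, CName, Balance}, and the restricted closure of {AcctNo, Branch} across the fragments never reaches {CName, Balance}.
CName → Balance is preserved.
Branch → BCity is preserved.
Balance → AcctNo is preserved.

AcctNo, Branch → CName, Balance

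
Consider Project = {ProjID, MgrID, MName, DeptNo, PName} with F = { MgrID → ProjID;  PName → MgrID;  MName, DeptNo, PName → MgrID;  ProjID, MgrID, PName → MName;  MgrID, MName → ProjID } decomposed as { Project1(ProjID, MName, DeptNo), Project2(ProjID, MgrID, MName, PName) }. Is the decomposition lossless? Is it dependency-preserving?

Lossless test: (ProjID, MName)⁺ = {ProjID, MName}, which is a superkey of neither fragment — lossy.
Dependency preservation: MName, DeptNo, PName → MgrID is not contained in any single fragment, but the restricted closure of its left-hand side across the fragments still reaches the right-hand side; the remaining FDs each lie inside some fragment. All dependencies are preserved.

lossy but dependency-preserving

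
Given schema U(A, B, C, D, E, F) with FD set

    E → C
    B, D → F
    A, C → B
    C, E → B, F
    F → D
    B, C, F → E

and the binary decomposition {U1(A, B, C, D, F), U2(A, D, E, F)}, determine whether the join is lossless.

Common attributes: U1 ∩ U2 = {A, D, F}.
No dependency enlarges {A, D, F}, so (A, D, F)⁺ = {A, D, F}.
The closure contains neither all of U1 = {A, B, C, D, F} nor all of U2 = {A, D, E, F}, so the common attributes are not a superkey of either fragment. The join is lossy.

No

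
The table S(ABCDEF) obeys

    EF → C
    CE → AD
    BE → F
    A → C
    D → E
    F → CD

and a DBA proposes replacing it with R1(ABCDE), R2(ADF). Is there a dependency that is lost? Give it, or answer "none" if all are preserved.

BE → F

Check BE → F: no single fragment contains all of {BEF}, and the restricted closure of {BE} across the fragments never reaches {F}.
EF → C is preserved.
CE → AD is preserved.
A → C is preserved.
D → E is preserved.
F → CD is preserved.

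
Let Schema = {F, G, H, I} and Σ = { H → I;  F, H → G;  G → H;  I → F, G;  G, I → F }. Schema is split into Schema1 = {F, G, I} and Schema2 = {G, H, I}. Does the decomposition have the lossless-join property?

Common attributes: Schema1 ∩ Schema2 = {G, I}.
Closure of {G, I}: G → H applies, adding H; I → F, G applies, adding F. So (G, I)⁺ = {F, G, H, I}.
This closure contains every attribute of Schema1, so Schema1 ∩ Schema2 → Schema1. The join is lossless.

Yes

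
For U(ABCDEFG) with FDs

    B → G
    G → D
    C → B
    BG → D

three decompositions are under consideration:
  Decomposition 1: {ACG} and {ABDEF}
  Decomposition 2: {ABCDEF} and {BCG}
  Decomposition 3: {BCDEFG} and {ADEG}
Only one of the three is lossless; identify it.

Decomposition 1: common = {A}, closure = {A} → lossy.
Decomposition 2: common = {BC}, closure = {BCDG} → lossless.
Decomposition 3: common = {DEG}, closure = {DEG} → lossy.

Decomposition 2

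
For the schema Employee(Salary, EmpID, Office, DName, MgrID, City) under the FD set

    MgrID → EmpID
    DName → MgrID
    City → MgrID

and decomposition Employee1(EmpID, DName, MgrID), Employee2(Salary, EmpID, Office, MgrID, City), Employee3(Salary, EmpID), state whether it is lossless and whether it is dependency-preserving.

lossy but dependency-preserving

Lossless test (chase): applying each FD to every pair of rows produces no changes in the tableau, so no row becomes fully distinguished — the join is lossy.
Dependency preservation: every FD's attributes lie within a single fragment, so each can be enforced locally — preserved.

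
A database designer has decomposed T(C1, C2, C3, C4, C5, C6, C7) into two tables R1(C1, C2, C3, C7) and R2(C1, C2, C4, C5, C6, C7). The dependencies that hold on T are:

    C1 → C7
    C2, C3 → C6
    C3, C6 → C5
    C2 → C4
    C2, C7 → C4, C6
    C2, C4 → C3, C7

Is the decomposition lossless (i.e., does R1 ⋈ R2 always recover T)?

Yes

Common attributes: R1 ∩ R2 = {C1, C2, C7}.
Closure of {C1, C2, C7}: C2 → C4 applies, adding C4; C2, C7 → C4, C6 applies, adding C6; C2, C4 → C3, C7 applies, adding C3; C3, C6 → C5 applies, adding C5. So (C1, C2, C7)⁺ = {C1, C2, C3, C4, C5, C6, C7}.
This closure contains every attribute of R1, so R1 ∩ R2 → R1. The join is lossless.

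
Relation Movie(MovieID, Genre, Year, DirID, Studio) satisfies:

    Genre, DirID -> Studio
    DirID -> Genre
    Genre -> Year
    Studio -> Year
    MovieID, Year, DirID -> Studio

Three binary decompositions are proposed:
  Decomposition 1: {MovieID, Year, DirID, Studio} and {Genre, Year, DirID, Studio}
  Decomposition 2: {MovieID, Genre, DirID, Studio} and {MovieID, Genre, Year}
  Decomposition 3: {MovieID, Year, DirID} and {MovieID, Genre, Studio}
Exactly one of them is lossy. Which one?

Decomposition 1: common = {Year, DirID, Studio}, closure = {Genre, Year, DirID, Studio} → lossless.
Decomposition 2: common = {MovieID, Genre}, closure = {MovieID, Genre, Year} → lossless.
Decomposition 3: common = {MovieID}, closure = {MovieID} → lossy.

Decomposition 3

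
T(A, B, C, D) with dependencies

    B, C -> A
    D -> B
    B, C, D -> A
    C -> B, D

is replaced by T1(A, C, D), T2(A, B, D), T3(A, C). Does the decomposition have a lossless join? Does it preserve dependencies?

lossless and dependency-preserving

Lossless test (chase): Rows 1 and 2 agree on D; apply D→B and equate their B entries. Rows 1 and 3 agree on C; apply C→B, D and equate their B, D entries. Row 1 is now all distinguished symbols — the join is lossless.
Dependency preservation: B, C → A; B, C, D → A; C → B, D are not contained in any single fragment, but the restricted closure of each left-hand side across the fragments still reaches the right-hand side; the remaining FDs each lie inside some fragment. All dependencies are preserved.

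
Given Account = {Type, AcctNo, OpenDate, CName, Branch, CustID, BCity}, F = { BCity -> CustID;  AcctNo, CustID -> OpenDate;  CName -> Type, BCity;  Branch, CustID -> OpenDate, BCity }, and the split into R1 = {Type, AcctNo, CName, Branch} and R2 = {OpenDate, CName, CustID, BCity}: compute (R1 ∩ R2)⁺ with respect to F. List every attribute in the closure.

R1 ∩ R2 = {CName}.
CName → Type, BCity applies, adding Type, BCity
BCity → CustID applies, adding CustID
Closure: {Type, CName, CustID, BCity}.

Type, CName, CustID, BCity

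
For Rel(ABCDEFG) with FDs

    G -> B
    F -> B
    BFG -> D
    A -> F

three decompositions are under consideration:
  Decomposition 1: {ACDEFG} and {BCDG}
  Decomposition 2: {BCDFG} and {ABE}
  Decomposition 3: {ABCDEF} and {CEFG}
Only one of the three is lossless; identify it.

Decomposition 1

Decomposition 1: common = {CDG}, closure = {BCDG} → lossless.
Decomposition 2: common = {B}, closure = {B} → lossy.
Decomposition 3: common = {CEF}, closure = {BCEF} → lossy.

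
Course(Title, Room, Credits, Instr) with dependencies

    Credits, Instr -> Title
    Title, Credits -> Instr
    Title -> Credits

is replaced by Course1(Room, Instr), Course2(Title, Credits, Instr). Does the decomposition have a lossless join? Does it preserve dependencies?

Lossless test: (Instr)⁺ = {Instr}, which is a superkey of neither fragment — lossy.
Dependency preservation: every FD's attributes lie within a single fragment, so each can be enforced locally — preserved.

lossy but dependency-preserving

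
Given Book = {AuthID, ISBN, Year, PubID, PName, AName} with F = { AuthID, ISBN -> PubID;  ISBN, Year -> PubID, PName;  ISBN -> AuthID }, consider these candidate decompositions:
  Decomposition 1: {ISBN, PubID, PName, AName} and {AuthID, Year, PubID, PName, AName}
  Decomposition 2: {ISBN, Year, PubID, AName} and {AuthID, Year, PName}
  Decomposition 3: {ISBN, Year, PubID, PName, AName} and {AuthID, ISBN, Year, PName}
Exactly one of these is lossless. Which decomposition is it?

Decomposition 1: common = {PubID, PName, AName}, closure = {PubID, PName, AName} → lossy.
Decomposition 2: common = {Year}, closure = {Year} → lossy.
Decomposition 3: common = {ISBN, Year, PName}, closure = {AuthID, ISBN, Year, PubID, PName} → lossless.

Decomposition 3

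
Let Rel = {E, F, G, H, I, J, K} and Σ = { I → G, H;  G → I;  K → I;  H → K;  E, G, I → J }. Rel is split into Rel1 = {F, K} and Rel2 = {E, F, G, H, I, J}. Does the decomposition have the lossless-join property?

Common attributes: Rel1 ∩ Rel2 = {F}.
No dependency enlarges {F}, so (F)⁺ = {F}.
The closure contains neither all of Rel1 = {F, K} nor all of Rel2 = {E, F, G, H, I, J}, so the common attributes are not a superkey of either fragment. The join is lossy.

No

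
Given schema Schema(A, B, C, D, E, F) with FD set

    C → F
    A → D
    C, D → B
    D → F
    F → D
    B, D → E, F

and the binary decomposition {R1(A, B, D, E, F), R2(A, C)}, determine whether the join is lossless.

Common attributes: R1 ∩ R2 = {A}.
Closure of {A}: A → D applies, adding D; D → F applies, adding F. So (A)⁺ = {A, D, F}.
The closure contains neither all of R1 = {A, B, D, E, F} nor all of R2 = {A, C}, so the common attributes are not a superkey of either fragment. The join is lossy.

No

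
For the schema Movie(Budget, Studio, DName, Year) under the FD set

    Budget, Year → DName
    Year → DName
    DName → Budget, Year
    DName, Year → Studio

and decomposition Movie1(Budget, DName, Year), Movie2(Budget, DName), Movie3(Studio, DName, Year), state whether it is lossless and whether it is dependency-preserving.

lossless and dependency-preserving

Lossless test (chase): Rows 1 and 2 agree on DName; apply DName→Budget, Year and equate their Budget, Year entries. Rows 1 and 3 agree on DName; apply DName→Budget, Year and equate their Budget, Year entries. Rows 1 and 2 agree on DName, Year; apply DName, Year→Studio and equate their Studio entries. Rows 1 and 3 agree on DName, Year; apply DName, Year→Studio and equate their Studio entries. Row 1 is now all distinguished symbols — the join is lossless.
Dependency preservation: every FD's attributes lie within a single fragment, so each can be enforced locally — preserved.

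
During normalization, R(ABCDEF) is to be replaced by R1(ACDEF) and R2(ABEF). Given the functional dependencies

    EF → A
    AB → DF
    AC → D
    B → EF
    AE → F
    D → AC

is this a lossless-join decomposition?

No

Common attributes: R1 ∩ R2 = {AEF}.
No dependency enlarges {AEF}, so (AEF)⁺ = {AEF}.
The closure contains neither all of R1 = {ACDEF} nor all of R2 = {ABEF}, so the common attributes are not a superkey of either fragment. The join is lossy.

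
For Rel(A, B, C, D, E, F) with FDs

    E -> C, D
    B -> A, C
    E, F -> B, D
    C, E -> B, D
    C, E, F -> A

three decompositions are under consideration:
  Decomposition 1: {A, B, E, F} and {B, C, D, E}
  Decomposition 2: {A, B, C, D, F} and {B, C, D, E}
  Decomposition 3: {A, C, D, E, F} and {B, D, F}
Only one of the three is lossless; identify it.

Decomposition 1

Decomposition 1: common = {B, E}, closure = {A, B, C, D, E} → lossless.
Decomposition 2: common = {B, C, D}, closure = {A, B, C, D} → lossy.
Decomposition 3: common = {D, F}, closure = {D, F} → lossy.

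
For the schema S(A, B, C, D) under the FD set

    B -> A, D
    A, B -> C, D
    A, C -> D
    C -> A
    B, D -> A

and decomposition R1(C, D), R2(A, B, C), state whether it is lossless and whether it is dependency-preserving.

Lossless test: (C)⁺ = {A, C, D}, which contains all of one fragment — lossless.
Dependency preservation: B → A, D; A, B → C, D; A, C → D; B, D → A are not contained in any single fragment, but the restricted closure of each left-hand side across the fragments still reaches the right-hand side; the remaining FDs each lie inside some fragment. All dependencies are preserved.

lossless and dependency-preserving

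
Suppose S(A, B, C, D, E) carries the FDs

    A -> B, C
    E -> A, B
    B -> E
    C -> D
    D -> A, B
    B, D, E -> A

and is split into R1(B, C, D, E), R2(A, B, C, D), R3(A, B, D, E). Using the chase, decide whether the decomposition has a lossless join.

Yes

Chase test. Columns are A, B, C, D, E; row i has aⱼ where attribute j ∈ Ri, else bᵢⱼ.
Initial tableau (one row per fragment):
  row 1: b11 a2 a3 a4 a5
  row 2: a1 a2 a3 a4 b25
  row 3: a1 a2 b33 a4 a5
Rows 2 and 3 agree on A; apply A→B, C and equate their B, C entries.
Rows 1 and 3 agree on E; apply E→A, B and equate their A, B entries.
Rows 1 and 2 agree on B; apply B→E and equate their E entries.
Row 1 is now all distinguished symbols — the join is lossless.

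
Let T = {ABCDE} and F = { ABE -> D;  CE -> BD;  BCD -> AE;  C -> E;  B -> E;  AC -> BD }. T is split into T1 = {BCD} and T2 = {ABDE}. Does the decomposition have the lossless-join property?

No

Common attributes: T1 ∩ T2 = {BD}.
Closure of {BD}: B → E applies, adding E. So (BD)⁺ = {BDE}.
The closure contains neither all of T1 = {BCD} nor all of T2 = {ABDE}, so the common attributes are not a superkey of either fragment. The join is lossy.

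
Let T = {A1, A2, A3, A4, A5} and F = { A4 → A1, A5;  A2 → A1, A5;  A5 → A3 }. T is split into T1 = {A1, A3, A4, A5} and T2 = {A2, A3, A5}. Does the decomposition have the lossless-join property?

No

Common attributes: T1 ∩ T2 = {A3, A5}.
No dependency enlarges {A3, A5}, so (A3, A5)⁺ = {A3, A5}.
The closure contains neither all of T1 = {A1, A3, A4, A5} nor all of T2 = {A2, A3, A5}, so the common attributes are not a superkey of either fragment. The join is lossy.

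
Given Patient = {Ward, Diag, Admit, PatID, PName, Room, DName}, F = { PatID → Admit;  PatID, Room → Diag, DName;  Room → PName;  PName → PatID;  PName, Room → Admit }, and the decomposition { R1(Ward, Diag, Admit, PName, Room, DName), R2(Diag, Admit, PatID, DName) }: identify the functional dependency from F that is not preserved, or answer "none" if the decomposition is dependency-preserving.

Check PName → PatID: no single fragment contains all of {PatID, PName}, and the restricted closure of {PName} across the fragments never reaches {PatID}.
PatID → Admit is preserved.
PatID, Room → Diag, DName is preserved.
Room → PName is preserved.
PName, Room → Admit is preserved.

PName → PatID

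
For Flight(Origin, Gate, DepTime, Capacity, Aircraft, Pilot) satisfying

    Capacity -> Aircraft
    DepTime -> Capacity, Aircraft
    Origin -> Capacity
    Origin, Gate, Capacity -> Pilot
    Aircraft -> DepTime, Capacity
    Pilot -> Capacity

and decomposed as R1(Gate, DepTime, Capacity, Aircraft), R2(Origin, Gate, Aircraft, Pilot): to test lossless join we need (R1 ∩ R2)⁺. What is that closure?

R1 ∩ R2 = {Gate, Aircraft}.
Aircraft → DepTime, Capacity applies, adding DepTime, Capacity
Closure: {Gate, DepTime, Capacity, Aircraft}.

Gate, DepTime, Capacity, Aircraft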